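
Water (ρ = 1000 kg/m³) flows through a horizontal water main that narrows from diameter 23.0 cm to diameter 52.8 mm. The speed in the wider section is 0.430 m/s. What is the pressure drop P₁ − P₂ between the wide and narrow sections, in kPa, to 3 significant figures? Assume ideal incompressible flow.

ΔP ≈ 33.2 kPa

Continuity gives A₁v₁ = A₂v₂, so v₂ = (415 cm²)/(21.9 cm²) × 0.430 m/s = 8.16 m/s.
With no height change, Bernoulli's equation is P₁ + ½ρv₁² = P₂ + ½ρv₂².
P₁ − P₂ = ½·1000·(8.16² − 0.430²) = ½·1000·66.4 = 33200 Pa.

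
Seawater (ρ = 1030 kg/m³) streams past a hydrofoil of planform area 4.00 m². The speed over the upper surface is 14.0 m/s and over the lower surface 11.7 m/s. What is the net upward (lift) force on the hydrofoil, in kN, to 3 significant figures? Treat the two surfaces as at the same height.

122 kN

From P + ½ρv² = const at equal height, P_low − P_up = ½ρ(v_up² − v_low²).
ΔP = ½·1030·(14.0² − 11.7²) = 30400 Pa.
Lift = ΔP · A = 30400 × 4.00 = 122000 N.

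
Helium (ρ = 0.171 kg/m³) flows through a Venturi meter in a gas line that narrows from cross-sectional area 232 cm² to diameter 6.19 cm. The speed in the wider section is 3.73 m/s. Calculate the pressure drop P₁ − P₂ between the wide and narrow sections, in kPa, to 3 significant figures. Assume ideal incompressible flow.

ΔP ≈ 0.0695 kPa

Continuity gives A₁v₁ = A₂v₂, so v₂ = (232 cm²)/(30.1 cm²) × 3.73 m/s = 28.8 m/s.
Bernoulli (h₁ = h₂): P₁ − P₂ = ½ρ(v₂² − v₁²).
P₁ − P₂ = ½·0.171·(28.8² − 3.73²) = ½·0.171·813 = 69.5 Pa.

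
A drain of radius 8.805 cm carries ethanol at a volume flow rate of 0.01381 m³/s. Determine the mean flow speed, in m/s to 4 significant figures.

Q = 0.01381 m³/s = 0.01381 m³/s.
v = Q/A = 0.01381 / 0.02436 = 0.5670 m/s.

v ≈ 0.5670 m/s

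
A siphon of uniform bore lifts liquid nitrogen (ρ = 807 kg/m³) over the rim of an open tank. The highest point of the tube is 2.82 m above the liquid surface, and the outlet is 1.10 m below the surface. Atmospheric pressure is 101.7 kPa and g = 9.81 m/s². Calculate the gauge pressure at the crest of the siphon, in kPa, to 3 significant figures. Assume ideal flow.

P_gauge = -31.0 kPa

The outlet speed comes from Torricelli: v = √(2g·1.10) = 4.65 m/s.
Continuity keeps v the same throughout the tube; from surface to crest, P_atm + 0 = P_top + ½ρv² + ρg·h_top.
P_top = 101700 − ½·807·4.65² − 807·9.81·2.82 = 70700 Pa. So P_gauge = P_top − P_atm = -31000 Pa.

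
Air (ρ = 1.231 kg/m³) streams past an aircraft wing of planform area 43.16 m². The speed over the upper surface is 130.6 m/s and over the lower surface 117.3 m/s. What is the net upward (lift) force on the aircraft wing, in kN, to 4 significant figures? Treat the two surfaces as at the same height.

F = 87.59 kN

From P + ½ρv² = const at equal height, P_low − P_up = ½ρ(v_up² − v_low²).
ΔP = ½·1.231·(130.6² − 117.3²) = 2029 Pa.
Lift = ΔP · A = 2029 × 43.16 = 87590 N.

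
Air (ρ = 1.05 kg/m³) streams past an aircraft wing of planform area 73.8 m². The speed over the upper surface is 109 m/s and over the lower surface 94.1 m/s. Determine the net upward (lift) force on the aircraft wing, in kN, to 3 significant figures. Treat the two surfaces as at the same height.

117 kN

From P + ½ρv² = const at equal height, P_low − P_up = ½ρ(v_up² − v_low²).
ΔP = ½·1.05·(109² − 94.1²) = 1590 Pa.
Lift = ΔP · A = 1590 × 73.8 = 117000 N.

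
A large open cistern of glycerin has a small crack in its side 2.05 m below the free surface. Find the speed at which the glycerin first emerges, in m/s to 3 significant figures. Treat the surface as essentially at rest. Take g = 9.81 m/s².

The surface is effectively still and both ends are open, so ½v² = gh and v = √(2·9.81·2.05) = 6.34 m/s.

v ≈ 6.34 m/s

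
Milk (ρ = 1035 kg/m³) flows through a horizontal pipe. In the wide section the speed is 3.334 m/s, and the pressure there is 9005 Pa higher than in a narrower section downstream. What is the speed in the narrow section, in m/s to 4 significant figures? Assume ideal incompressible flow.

With h₁ = h₂, rearranging Bernoulli gives v₂ = √(v₁² + 2ΔP/ρ).
v₂ = √(3.334² + 2·9005/1035) = √(11.12 + 17.40) = 5.340 m/s.

v₂ ≈ 5.340 m/s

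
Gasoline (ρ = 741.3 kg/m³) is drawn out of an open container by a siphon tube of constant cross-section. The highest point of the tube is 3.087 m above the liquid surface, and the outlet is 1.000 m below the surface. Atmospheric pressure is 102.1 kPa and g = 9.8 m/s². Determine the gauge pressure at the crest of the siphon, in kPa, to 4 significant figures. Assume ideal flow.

The outlet speed comes from Torricelli: v = √(2g·1.000) = 4.427 m/s.
Continuity keeps v the same throughout the tube; from surface to crest, P_atm + 0 = P_top + ½ρv² + ρg·h_top.
P_top = 102100 − ½·741.3·4.427² − 741.3·9.8·3.087 = 72410 Pa. So P_gauge = P_top − P_atm = -29690 Pa.

P_gauge ≈ -29.69 kPa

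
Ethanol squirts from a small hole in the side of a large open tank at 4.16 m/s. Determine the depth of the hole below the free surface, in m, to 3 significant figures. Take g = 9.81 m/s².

h ≈ 0.882 m

Inverting v = √(2gh) gives h = v² / 2g.
h = 4.16²/(2·9.81) = 17.3/19.62 = 0.882 m.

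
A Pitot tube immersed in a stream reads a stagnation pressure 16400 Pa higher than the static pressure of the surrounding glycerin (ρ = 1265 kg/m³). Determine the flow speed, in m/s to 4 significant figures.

The dynamic pressure equals the rise in static pressure at the stagnation point: ΔP = ½ρv².
v = √(2ΔP/ρ) = √(2·16400/1265) = 5.092 m/s.

v ≈ 5.092 m/s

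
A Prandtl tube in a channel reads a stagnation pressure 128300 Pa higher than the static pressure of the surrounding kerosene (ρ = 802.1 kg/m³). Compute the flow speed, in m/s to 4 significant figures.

17.89 m/s

At the stagnation point the flow is brought to rest, so Bernoulli gives P_stag − P_static = ½ρv².
v = √(2ΔP/ρ) = √(2·128300/802.1) = 17.89 m/s.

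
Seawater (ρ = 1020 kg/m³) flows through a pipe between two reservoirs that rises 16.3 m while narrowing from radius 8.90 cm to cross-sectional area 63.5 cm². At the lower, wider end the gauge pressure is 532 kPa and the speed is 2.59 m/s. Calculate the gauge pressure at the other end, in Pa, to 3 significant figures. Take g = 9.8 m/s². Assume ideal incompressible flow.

P₂ = 320000 Pa

Continuity gives A₁v₁ = A₂v₂, so v₂ = (249 cm²)/(63.5 cm²) × 2.59 m/s = 10.1 m/s.
Bernoulli: P₁ + ½ρv₁² + ρg h₁ = P₂ + ½ρv₂² + ρg h₂, so P₂ = P₁ + ½ρ(v₁² − v₂²) − ρg(h₂ − h₁).
P₂ = 532000 + ½·1020·(2.59² − 10.1²) − 1020·9.8·(+16.3) = 532000 + (-49100) − (163000) = 320000 Pa.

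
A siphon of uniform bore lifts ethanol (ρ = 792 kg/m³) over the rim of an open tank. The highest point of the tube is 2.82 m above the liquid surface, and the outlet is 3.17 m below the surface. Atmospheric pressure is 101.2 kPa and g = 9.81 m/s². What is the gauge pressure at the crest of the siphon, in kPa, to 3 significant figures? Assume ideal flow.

The outlet speed comes from Torricelli: v = √(2g·3.17) = 7.89 m/s.
Continuity keeps v the same throughout the tube; from surface to crest, P_atm + 0 = P_top + ½ρv² + ρg·h_top.
P_top = 101200 − ½·792·7.89² − 792·9.81·2.82 = 54700 Pa. So P_gauge = P_top − P_atm = -46500 Pa.

-46.5 kPa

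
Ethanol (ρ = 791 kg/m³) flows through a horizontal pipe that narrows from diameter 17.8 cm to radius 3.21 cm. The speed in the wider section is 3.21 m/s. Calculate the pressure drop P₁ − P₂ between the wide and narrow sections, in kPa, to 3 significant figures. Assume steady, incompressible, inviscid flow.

Continuity gives A₁v₁ = A₂v₂, so v₂ = (249 cm²)/(32.4 cm²) × 3.21 m/s = 24.7 m/s.
The pipe is horizontal, so Bernoulli reduces to P₁ + ½ρv₁² = P₂ + ½ρv₂².
P₁ − P₂ = ½·791·(24.7² − 3.21²) = ½·791·599 = 237000 Pa.

ΔP ≈ 237 kPa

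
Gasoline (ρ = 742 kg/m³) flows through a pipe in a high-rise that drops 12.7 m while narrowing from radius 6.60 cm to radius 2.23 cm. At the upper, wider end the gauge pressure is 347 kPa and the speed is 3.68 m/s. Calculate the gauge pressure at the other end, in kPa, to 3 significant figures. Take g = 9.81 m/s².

59.0 kPa

Continuity gives A₁v₁ = A₂v₂, so v₂ = (137 cm²)/(15.6 cm²) × 3.68 m/s = 32.2 m/s.
Applying Bernoulli between the two ends and solving for P₂: P₂ = P₁ + ½ρ(v₁² − v₂²) − ρgΔh.
P₂ = 347000 + ½·742·(3.68² − 32.2²) − 742·9.81·(−12.7) = 347000 + (-380000) − (-92400) = 59000 Pa.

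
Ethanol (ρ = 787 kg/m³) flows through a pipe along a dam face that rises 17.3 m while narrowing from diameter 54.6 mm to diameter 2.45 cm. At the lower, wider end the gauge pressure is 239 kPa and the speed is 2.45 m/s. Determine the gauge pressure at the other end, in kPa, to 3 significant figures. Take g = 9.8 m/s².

P₂ ≈ 49.7 kPa

The volume flow rate is constant, so v₂ = (A₁/A₂)v₁ = (23.4/4.71)·2.45 = 12.2 m/s.
Applying Bernoulli between the two ends and solving for P₂: P₂ = P₁ + ½ρ(v₁² − v₂²) − ρgΔh.
P₂ = 239000 + ½·787·(2.45² − 12.2²) − 787·9.8·(+17.3) = 239000 + (-55900) − (133000) = 49700 Pa.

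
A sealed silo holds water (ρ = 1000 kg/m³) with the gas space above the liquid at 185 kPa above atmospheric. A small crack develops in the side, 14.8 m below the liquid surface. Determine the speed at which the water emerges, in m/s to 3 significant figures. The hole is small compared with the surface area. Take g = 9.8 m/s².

Take point 1 at the surface (v₁ ≈ 0) and point 2 at the hole (at atmospheric pressure). Bernoulli: P₁ + ρg h = P_atm + ½ρv₂².
With P₁ − P_atm = 185000 Pa, v₂ = √(2gh + 2ΔP/ρ) = √(2·9.8·14.8 + 2·185000/1000) = 25.7 m/s.

v ≈ 25.7 m/s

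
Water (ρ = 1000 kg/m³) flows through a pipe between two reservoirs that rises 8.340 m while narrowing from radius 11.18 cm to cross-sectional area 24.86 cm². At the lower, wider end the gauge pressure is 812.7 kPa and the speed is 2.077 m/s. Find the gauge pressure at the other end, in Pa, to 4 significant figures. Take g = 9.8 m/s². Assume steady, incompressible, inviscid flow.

By continuity, v₂ = v₁·A₁/A₂ = 2.077·(392.7/24.86) = 32.81 m/s.
Energy conservation along the streamline gives P₂ = P₁ − ½ρ(v₂² − v₁²) − ρg(h₂ − h₁).
P₂ = 812700 + ½·1000·(2.077² − 32.81²) − 1000·9.8·(+8.340) = 812700 + (-536000) − (81730) = 195000 Pa.

P₂ ≈ 195000 Pa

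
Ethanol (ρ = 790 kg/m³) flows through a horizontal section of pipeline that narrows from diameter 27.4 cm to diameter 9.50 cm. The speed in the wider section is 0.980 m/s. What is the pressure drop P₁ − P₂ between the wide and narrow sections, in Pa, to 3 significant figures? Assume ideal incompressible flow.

ΔP ≈ 25900 Pa

Mass conservation (A₁v₁ = A₂v₂) gives v₂ = 0.980 × 590/70.9 = 8.15 m/s.
With no height change, Bernoulli's equation is P₁ + ½ρv₁² = P₂ + ½ρv₂².
P₁ − P₂ = ½·790·(8.15² − 0.980²) = ½·790·65.5 = 25900 Pa.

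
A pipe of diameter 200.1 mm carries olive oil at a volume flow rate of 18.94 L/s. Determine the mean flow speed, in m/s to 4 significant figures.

Q = 18.94 L/s = 0.01894 m³/s.
v = Q/A = 0.01894 / 0.03145 = 0.6023 m/s.

0.6023 m/s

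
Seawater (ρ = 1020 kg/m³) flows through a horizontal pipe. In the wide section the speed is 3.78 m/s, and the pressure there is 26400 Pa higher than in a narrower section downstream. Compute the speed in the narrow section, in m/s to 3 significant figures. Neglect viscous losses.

v₂ ≈ 8.13 m/s

Horizontal Bernoulli: P₁ + ½ρv₁² = P₂ + ½ρv₂², so v₂² = v₁² + 2(P₁ − P₂)/ρ.
v₂ = √(3.78² + 2·26400/1020) = √(14.3 + 51.8) = 8.13 m/s.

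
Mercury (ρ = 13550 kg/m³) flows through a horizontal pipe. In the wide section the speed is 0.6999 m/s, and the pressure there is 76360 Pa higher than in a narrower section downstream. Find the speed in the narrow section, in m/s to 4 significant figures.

Along the level pipe P + ½ρv² is conserved, hence v₂² = v₁² + 2(P₁ − P₂)/ρ.
v₂ = √(0.6999² + 2·76360/13550) = √(0.4899 + 11.27) = 3.429 m/s.

3.429 m/s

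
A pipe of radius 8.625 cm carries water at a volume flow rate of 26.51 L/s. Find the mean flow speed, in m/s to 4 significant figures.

v ≈ 1.134 m/s

Q = 26.51 L/s = 0.02651 m³/s.
v = Q/A = 0.02651 / 0.02337 = 1.134 m/s.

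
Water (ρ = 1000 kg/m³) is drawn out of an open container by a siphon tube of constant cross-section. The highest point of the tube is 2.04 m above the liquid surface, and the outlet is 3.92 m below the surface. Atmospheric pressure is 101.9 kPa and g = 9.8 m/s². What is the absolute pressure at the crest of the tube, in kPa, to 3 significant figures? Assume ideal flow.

Bernoulli surface→outlet gives ½v² = g·h_out, so v = √(2·9.8·3.92) = 8.77 m/s.
The bore is uniform, so the speed at the crest is the same v. Bernoulli surface→crest: P_atm = P_top + ½ρv² + ρg·h_top.
P_top = 101900 − ½·1000·8.77² − 1000·9.8·2.04 = 43500 Pa.

P_top = 43.5 kPa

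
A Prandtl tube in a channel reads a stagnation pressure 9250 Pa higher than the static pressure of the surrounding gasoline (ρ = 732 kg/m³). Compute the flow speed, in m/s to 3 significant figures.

v ≈ 5.03 m/s

At the stagnation point the flow is brought to rest, so Bernoulli gives P_stag − P_static = ½ρv².
v = √(2ΔP/ρ) = √(2·9250/732) = 5.03 m/s.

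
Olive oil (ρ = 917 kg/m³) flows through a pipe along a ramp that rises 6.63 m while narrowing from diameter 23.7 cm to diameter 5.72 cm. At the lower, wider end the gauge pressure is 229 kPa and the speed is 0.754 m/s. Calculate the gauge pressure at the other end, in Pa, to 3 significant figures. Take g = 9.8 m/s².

P₂ = 92900 Pa

The volume flow rate is constant, so v₂ = (A₁/A₂)v₁ = (441/25.7)·0.754 = 12.9 m/s.
Applying Bernoulli between the two ends and solving for P₂: P₂ = P₁ + ½ρ(v₁² − v₂²) − ρgΔh.
P₂ = 229000 + ½·917·(0.754² − 12.9²) − 917·9.8·(+6.63) = 229000 + (-76600) − (59600) = 92900 Pa.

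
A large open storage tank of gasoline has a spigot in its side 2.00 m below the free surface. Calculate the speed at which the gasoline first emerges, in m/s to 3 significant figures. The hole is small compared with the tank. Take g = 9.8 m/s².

Bernoulli from surface to hole (P equal, v_surface ≈ 0): v = √(2gh) = √(2×9.8×2.00) = 6.26 m/s.

v ≈ 6.26 m/s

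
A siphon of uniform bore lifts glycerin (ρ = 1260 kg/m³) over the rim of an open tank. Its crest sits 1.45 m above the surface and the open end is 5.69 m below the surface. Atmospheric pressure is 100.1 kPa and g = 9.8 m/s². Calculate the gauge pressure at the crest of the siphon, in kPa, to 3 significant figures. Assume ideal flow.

From the surface to the outlet (both open to atmosphere, surface at rest): v = √(2g·h_out) = √(2·9.8·5.69) = 10.6 m/s.
Continuity keeps v the same throughout the tube; from surface to crest, P_atm + 0 = P_top + ½ρv² + ρg·h_top.
P_top = 100100 − ½·1260·10.6² − 1260·9.8·1.45 = 11900 Pa. So P_gauge = P_top − P_atm = -88200 Pa.

-88.2 kPa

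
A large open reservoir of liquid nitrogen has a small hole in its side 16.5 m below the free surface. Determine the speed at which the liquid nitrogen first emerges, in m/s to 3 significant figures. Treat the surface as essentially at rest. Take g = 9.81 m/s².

Torricelli's result v = √(2gh) gives v = √(2·9.81·16.5) = 18.0 m/s.

v ≈ 18.0 m/s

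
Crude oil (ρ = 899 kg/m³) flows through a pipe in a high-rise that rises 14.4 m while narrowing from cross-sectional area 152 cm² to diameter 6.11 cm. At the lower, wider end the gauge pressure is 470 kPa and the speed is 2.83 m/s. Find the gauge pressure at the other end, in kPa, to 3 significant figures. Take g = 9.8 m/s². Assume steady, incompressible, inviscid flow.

The volume flow rate is constant, so v₂ = (A₁/A₂)v₁ = (152/29.3)·2.83 = 14.7 m/s.
Applying Bernoulli between the two ends and solving for P₂: P₂ = P₁ + ½ρ(v₁² − v₂²) − ρgΔh.
P₂ = 470000 + ½·899·(2.83² − 14.7²) − 899·9.8·(+14.4) = 470000 + (-93100) − (127000) = 250000 Pa.

250 kPa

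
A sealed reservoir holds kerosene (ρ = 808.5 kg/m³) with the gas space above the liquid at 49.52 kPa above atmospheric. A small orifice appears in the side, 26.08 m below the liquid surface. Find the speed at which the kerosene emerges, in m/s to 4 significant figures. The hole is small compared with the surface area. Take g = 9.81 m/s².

v ≈ 25.18 m/s

Take point 1 at the surface (v₁ ≈ 0) and point 2 at the hole (at atmospheric pressure). Bernoulli: P₁ + ρg h = P_atm + ½ρv₂².
With P₁ − P_atm = 49520 Pa, v₂ = √(2gh + 2ΔP/ρ) = √(2·9.81·26.08 + 2·49520/808.5) = 25.18 m/s.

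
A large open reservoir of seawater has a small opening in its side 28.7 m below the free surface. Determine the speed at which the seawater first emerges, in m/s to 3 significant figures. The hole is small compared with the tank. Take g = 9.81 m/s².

Torricelli's result v = √(2gh) gives v = √(2·9.81·28.7) = 23.7 m/s.

v ≈ 23.7 m/s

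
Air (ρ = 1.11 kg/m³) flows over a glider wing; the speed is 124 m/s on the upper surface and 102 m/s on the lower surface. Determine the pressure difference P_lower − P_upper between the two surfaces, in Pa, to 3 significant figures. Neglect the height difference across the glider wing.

With negligible Δh, P + ½ρv² is constant, so P_low − P_up = ½ρ(v_up² − v_low²).
ΔP = ½·1.11·(124² − 102²) = 2760 Pa.

2760 Pa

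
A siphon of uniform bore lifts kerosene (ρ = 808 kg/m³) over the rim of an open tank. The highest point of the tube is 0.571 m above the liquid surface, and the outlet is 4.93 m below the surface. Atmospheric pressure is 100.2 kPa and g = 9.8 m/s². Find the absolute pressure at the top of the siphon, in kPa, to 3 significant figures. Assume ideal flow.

P_top ≈ 56.6 kPa

Bernoulli surface→outlet gives ½v² = g·h_out, so v = √(2·9.8·4.93) = 9.83 m/s.
With constant cross-section the crest speed equals v; applying Bernoulli from the surface up to the crest, P_top = P_atm − ½ρv² − ρg·h_top.
P_top = 100200 − ½·808·9.83² − 808·9.8·0.571 = 56600 Pa.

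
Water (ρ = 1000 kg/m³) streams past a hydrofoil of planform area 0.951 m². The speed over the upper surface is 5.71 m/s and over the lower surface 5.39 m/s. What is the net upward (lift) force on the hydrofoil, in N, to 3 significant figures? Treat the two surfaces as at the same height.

The faster flow above has the lower pressure; Bernoulli (same height) gives ΔP = ½ρ(v_up² − v_low²).
ΔP = ½·1000·(5.71² − 5.39²) = 1780 Pa.
Lift = ΔP · A = 1780 × 0.951 = 1690 N.

F ≈ 1690 N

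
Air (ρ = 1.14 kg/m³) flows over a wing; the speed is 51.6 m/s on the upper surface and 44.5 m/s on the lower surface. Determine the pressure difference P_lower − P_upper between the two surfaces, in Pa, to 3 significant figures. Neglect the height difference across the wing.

With negligible Δh, P + ½ρv² is constant, so P_low − P_up = ½ρ(v_up² − v_low²).
ΔP = ½·1.14·(51.6² − 44.5²) = 389 Pa.

389 Pa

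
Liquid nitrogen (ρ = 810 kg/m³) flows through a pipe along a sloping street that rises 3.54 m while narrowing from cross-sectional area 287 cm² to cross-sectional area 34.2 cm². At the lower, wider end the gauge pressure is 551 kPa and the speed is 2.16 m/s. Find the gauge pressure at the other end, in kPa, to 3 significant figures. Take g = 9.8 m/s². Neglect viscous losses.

Mass conservation (A₁v₁ = A₂v₂) gives v₂ = 2.16 × 287/34.2 = 18.1 m/s.
Applying Bernoulli between the two ends and solving for P₂: P₂ = P₁ + ½ρ(v₁² − v₂²) − ρgΔh.
P₂ = 551000 + ½·810·(2.16² − 18.1²) − 810·9.8·(+3.54) = 551000 + (-131000) − (28100) = 392000 Pa.

P₂ ≈ 392 kPa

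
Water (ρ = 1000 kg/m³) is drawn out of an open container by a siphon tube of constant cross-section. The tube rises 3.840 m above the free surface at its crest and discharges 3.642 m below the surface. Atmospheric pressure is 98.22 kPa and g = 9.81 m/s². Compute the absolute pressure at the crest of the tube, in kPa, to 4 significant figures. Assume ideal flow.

24.82 kPa

Bernoulli surface→outlet gives ½v² = g·h_out, so v = √(2·9.81·3.642) = 8.453 m/s.
With constant cross-section the crest speed equals v; applying Bernoulli from the surface up to the crest, P_top = P_atm − ½ρv² − ρg·h_top.
P_top = 98220 − ½·1000·8.453² − 1000·9.81·3.840 = 24820 Pa.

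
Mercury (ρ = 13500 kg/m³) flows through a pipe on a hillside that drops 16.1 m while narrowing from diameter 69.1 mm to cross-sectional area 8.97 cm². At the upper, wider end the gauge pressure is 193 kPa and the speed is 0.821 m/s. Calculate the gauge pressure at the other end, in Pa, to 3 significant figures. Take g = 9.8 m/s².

P₂ ≈ 2250000 Pa

Continuity gives A₁v₁ = A₂v₂, so v₂ = (37.5 cm²)/(8.97 cm²) × 0.821 m/s = 3.43 m/s.
Bernoulli: P₁ + ½ρv₁² + ρg h₁ = P₂ + ½ρv₂² + ρg h₂, so P₂ = P₁ + ½ρ(v₁² − v₂²) − ρg(h₂ − h₁).
P₂ = 193000 + ½·13500·(0.821² − 3.43²) − 13500·9.8·(−16.1) = 193000 + (-75000) − (-2130000) = 2250000 Pa.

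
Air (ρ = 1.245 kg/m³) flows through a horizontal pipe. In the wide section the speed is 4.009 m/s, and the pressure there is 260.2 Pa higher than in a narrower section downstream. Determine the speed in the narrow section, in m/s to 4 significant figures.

With h₁ = h₂, rearranging Bernoulli gives v₂ = √(v₁² + 2ΔP/ρ).
v₂ = √(4.009² + 2·260.2/1.245) = √(16.07 + 418.0) = 20.83 m/s.

20.83 m/s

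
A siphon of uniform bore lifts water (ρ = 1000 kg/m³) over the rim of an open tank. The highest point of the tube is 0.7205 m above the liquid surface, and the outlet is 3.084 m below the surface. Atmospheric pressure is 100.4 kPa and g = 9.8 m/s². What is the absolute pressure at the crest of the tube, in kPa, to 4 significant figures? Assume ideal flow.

The outlet speed comes from Torricelli: v = √(2g·3.084) = 7.775 m/s.
With constant cross-section the crest speed equals v; applying Bernoulli from the surface up to the crest, P_top = P_atm − ½ρv² − ρg·h_top.
P_top = 100400 − ½·1000·7.775² − 1000·9.8·0.7205 = 63120 Pa.

P_top ≈ 63.12 kPa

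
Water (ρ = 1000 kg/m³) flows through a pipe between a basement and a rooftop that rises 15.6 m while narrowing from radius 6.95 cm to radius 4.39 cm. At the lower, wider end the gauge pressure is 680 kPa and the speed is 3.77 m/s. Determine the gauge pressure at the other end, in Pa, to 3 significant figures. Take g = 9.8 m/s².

Continuity gives A₁v₁ = A₂v₂, so v₂ = (152 cm²)/(60.5 cm²) × 3.77 m/s = 9.45 m/s.
Applying Bernoulli between the two ends and solving for P₂: P₂ = P₁ + ½ρ(v₁² − v₂²) − ρgΔh.
P₂ = 680000 + ½·1000·(3.77² − 9.45²) − 1000·9.8·(+15.6) = 680000 + (-37500) − (153000) = 490000 Pa.

490000 Pa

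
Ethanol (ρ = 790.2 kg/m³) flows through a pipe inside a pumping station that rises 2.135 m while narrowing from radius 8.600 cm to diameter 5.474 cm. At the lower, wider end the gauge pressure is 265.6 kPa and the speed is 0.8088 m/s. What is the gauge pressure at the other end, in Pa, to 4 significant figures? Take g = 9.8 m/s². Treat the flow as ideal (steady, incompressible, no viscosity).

P₂ = 224100 Pa

The volume flow rate is constant, so v₂ = (A₁/A₂)v₁ = (232.4/23.53)·0.8088 = 7.985 m/s.
Bernoulli: P₁ + ½ρv₁² + ρg h₁ = P₂ + ½ρv₂² + ρg h₂, so P₂ = P₁ + ½ρ(v₁² − v₂²) − ρg(h₂ − h₁).
P₂ = 265600 + ½·790.2·(0.8088² − 7.985²) − 790.2·9.8·(+2.135) = 265600 + (-24930) − (16530) = 224100 Pa.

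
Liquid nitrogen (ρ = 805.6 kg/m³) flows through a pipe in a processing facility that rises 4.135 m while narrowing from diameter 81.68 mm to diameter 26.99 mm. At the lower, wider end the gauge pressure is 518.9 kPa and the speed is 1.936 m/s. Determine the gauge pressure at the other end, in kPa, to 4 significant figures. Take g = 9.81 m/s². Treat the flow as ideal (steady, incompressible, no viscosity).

361.1 kPa

Mass conservation (A₁v₁ = A₂v₂) gives v₂ = 1.936 × 52.40/5.721 = 17.73 m/s.
Energy conservation along the streamline gives P₂ = P₁ − ½ρ(v₂² − v₁²) − ρg(h₂ − h₁).
P₂ = 518900 + ½·805.6·(1.936² − 17.73²) − 805.6·9.81·(+4.135) = 518900 + (-125100) − (32680) = 361100 Pa.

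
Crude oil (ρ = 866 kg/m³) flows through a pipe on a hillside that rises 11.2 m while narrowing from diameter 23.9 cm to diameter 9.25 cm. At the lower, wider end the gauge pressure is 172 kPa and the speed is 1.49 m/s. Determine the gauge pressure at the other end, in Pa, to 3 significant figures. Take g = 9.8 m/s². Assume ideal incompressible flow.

Continuity gives A₁v₁ = A₂v₂, so v₂ = (449 cm²)/(67.2 cm²) × 1.49 m/s = 9.95 m/s.
Energy conservation along the streamline gives P₂ = P₁ − ½ρ(v₂² − v₁²) − ρg(h₂ − h₁).
P₂ = 172000 + ½·866·(1.49² − 9.95²) − 866·9.8·(+11.2) = 172000 + (-41900) − (95100) = 35100 Pa.

35100 Pa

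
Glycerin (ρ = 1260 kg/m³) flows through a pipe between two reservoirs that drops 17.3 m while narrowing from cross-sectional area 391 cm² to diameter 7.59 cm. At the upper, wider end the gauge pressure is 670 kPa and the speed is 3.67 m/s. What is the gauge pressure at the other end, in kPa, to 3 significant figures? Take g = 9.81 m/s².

P₂ ≈ 259 kPa

Mass conservation (A₁v₁ = A₂v₂) gives v₂ = 3.67 × 391/45.2 = 31.7 m/s.
Applying Bernoulli between the two ends and solving for P₂: P₂ = P₁ + ½ρ(v₁² − v₂²) − ρgΔh.
P₂ = 670000 + ½·1260·(3.67² − 31.7²) − 1260·9.81·(−17.3) = 670000 + (-625000) − (-214000) = 259000 Pa.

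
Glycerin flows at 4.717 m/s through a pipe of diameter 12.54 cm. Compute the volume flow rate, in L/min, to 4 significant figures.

Q ≈ 3495 L/min

Q = A·v = 0.01235 m² × 4.717 m/s = 0.05826 m³/s.
Converting: 0.05826 m³/s × 60000 = 3495 L/min.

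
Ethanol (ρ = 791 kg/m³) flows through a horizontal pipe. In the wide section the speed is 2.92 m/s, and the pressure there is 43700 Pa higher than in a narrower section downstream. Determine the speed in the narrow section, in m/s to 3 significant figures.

v₂ = 10.9 m/s

Along the level pipe P + ½ρv² is conserved, hence v₂² = v₁² + 2(P₁ − P₂)/ρ.
v₂ = √(2.92² + 2·43700/791) = √(8.53 + 110) = 10.9 m/s.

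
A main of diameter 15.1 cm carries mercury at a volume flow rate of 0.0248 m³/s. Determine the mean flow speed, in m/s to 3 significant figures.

Q = 0.0248 m³/s = 0.0248 m³/s.
v = Q/A = 0.0248 / 0.0179 = 1.38 m/s.

1.38 m/s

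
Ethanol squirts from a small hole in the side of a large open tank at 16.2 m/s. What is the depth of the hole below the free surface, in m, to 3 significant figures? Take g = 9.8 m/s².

Inverting v = √(2gh) gives h = v² / 2g.
h = 16.2²/(2·9.8) = 262/19.60 = 13.4 m.

h = 13.4 m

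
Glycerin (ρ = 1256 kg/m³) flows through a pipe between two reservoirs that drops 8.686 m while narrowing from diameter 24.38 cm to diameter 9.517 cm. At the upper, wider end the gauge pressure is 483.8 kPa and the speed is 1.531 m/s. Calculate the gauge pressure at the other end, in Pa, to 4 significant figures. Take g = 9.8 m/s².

P₂ ≈ 528800 Pa

The volume flow rate is constant, so v₂ = (A₁/A₂)v₁ = (466.8/71.14)·1.531 = 10.05 m/s.
Bernoulli: P₁ + ½ρv₁² + ρg h₁ = P₂ + ½ρv₂² + ρg h₂, so P₂ = P₁ + ½ρ(v₁² − v₂²) − ρg(h₂ − h₁).
P₂ = 483800 + ½·1256·(1.531² − 10.05²) − 1256·9.8·(−8.686) = 483800 + (-61920) − (-106900) = 528800 Pa.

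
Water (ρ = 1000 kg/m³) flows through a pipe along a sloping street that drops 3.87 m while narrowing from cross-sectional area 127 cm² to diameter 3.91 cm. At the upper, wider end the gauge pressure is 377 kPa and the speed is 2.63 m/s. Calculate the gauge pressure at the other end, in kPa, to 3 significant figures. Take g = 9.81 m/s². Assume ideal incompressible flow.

By continuity, v₂ = v₁·A₁/A₂ = 2.63·(127/12.0) = 27.8 m/s.
Applying Bernoulli between the two ends and solving for P₂: P₂ = P₁ + ½ρ(v₁² − v₂²) − ρgΔh.
P₂ = 377000 + ½·1000·(2.63² − 27.8²) − 1000·9.81·(−3.87) = 377000 + (-383000) − (-38000) = 31500 Pa.

P₂ ≈ 31.5 kPa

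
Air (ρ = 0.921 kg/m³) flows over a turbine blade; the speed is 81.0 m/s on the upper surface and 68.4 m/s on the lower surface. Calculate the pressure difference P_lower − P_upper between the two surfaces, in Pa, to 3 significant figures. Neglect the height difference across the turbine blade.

With negligible Δh, P + ½ρv² is constant, so P_low − P_up = ½ρ(v_up² − v_low²).
ΔP = ½·0.921·(81.0² − 68.4²) = 867 Pa.

ΔP = 867 Pa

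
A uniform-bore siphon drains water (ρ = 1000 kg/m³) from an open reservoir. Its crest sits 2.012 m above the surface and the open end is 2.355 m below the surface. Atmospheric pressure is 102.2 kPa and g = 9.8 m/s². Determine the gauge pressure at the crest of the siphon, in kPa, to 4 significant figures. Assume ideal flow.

-42.80 kPa

The outlet speed comes from Torricelli: v = √(2g·2.355) = 6.794 m/s.
Continuity keeps v the same throughout the tube; from surface to crest, P_atm + 0 = P_top + ½ρv² + ρg·h_top.
P_top = 102200 − ½·1000·6.794² − 1000·9.8·2.012 = 59400 Pa. So P_gauge = P_top − P_atm = -42800 Pa.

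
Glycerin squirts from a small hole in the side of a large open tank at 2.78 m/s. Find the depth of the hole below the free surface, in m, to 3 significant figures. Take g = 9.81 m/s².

Inverting v = √(2gh) gives h = v² / 2g.
h = 2.78²/(2·9.81) = 7.73/19.62 = 0.394 m.

h = 0.394 m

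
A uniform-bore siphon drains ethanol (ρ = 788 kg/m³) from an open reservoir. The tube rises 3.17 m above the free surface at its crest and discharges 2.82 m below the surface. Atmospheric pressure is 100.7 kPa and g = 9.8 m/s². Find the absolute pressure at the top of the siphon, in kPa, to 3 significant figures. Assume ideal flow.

P_top ≈ 54.4 kPa

The outlet speed comes from Torricelli: v = √(2g·2.82) = 7.43 m/s.
The bore is uniform, so the speed at the crest is the same v. Bernoulli surface→crest: P_atm = P_top + ½ρv² + ρg·h_top.
P_top = 100700 − ½·788·7.43² − 788·9.8·3.17 = 54400 Pa.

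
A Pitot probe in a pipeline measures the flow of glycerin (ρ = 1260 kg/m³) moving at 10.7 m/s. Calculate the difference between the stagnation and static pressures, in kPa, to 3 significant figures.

ΔP ≈ 72.1 kPa

The dynamic pressure equals the rise in static pressure at the stagnation point: ΔP = ½ρv².
ΔP = ½·1260·10.7² = 72100 Pa.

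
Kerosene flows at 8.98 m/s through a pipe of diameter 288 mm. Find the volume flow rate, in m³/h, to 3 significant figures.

Q ≈ 2110 m³/h

Q = A·v = 0.0651 m² × 8.98 m/s = 0.585 m³/s.
Converting: 0.585 m³/s × 3600 = 2110 m³/h.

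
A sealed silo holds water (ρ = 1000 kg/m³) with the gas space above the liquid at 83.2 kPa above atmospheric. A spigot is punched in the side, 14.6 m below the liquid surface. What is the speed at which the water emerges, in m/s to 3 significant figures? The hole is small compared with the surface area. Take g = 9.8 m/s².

Take point 1 at the surface (v₁ ≈ 0) and point 2 at the hole (at atmospheric pressure). Bernoulli: P₁ + ρg h = P_atm + ½ρv₂².
With P₁ − P_atm = 83200 Pa, v₂ = √(2gh + 2ΔP/ρ) = √(2·9.8·14.6 + 2·83200/1000) = 21.3 m/s.

v ≈ 21.3 m/s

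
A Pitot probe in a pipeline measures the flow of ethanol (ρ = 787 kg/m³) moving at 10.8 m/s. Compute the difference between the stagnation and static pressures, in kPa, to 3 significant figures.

At the stagnation point the flow is brought to rest, so Bernoulli gives P_stag − P_static = ½ρv².
ΔP = ½·787·10.8² = 45900 Pa.

ΔP ≈ 45.9 kPa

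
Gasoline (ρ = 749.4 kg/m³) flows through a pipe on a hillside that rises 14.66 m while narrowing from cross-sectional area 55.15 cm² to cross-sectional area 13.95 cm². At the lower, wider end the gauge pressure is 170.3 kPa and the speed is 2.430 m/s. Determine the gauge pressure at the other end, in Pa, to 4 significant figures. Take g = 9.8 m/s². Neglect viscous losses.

30270 Pa

Mass conservation (A₁v₁ = A₂v₂) gives v₂ = 2.430 × 55.15/13.95 = 9.607 m/s.
Bernoulli: P₁ + ½ρv₁² + ρg h₁ = P₂ + ½ρv₂² + ρg h₂, so P₂ = P₁ + ½ρ(v₁² − v₂²) − ρg(h₂ − h₁).
P₂ = 170300 + ½·749.4·(2.430² − 9.607²) − 749.4·9.8·(+14.66) = 170300 + (-32370) − (107700) = 30270 Pa.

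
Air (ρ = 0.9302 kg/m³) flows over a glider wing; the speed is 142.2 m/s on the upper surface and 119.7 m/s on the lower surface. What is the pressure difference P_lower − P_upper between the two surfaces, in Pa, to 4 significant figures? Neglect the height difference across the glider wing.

2741 Pa

The pressure is lower where the speed is higher: ΔP = ½ρ(v_up² − v_low²).
ΔP = ½·0.9302·(142.2² − 119.7²) = 2741 Pa.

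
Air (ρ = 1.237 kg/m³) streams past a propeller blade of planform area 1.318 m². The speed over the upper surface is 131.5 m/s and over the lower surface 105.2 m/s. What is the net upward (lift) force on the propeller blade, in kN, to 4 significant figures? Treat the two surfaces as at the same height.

5.075 kN

From P + ½ρv² = const at equal height, P_low − P_up = ½ρ(v_up² − v_low²).
ΔP = ½·1.237·(131.5² − 105.2²) = 3850 Pa.
Lift = ΔP · A = 3850 × 1.318 = 5075 N.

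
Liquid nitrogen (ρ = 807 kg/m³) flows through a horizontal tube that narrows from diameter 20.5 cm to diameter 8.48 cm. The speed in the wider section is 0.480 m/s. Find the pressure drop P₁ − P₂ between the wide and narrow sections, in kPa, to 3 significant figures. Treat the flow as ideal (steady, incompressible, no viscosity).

Continuity gives A₁v₁ = A₂v₂, so v₂ = (330 cm²)/(56.5 cm²) × 0.480 m/s = 2.81 m/s.
With no height change, Bernoulli's equation is P₁ + ½ρv₁² = P₂ + ½ρv₂².
P₁ − P₂ = ½·807·(2.81² − 0.480²) = ½·807·7.64 = 3080 Pa.

ΔP ≈ 3.08 kPa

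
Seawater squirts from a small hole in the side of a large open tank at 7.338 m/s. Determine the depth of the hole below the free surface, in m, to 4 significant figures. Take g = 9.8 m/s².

Inverting v = √(2gh) gives h = v² / 2g.
h = 7.338²/(2·9.8) = 53.85/19.60 = 2.747 m.

h ≈ 2.747 m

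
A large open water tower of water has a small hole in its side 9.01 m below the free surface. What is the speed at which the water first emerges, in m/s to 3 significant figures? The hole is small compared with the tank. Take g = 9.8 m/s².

Torricelli's result v = √(2gh) gives v = √(2·9.8·9.01) = 13.3 m/s.

v = 13.3 m/s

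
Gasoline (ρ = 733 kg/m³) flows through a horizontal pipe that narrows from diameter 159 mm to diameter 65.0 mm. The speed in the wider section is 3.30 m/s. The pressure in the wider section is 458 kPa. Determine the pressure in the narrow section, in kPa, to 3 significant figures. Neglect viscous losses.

P₂ ≈ 319 kPa

Mass conservation (A₁v₁ = A₂v₂) gives v₂ = 3.30 × 199/33.2 = 19.7 m/s.
The pipe is horizontal, so Bernoulli reduces to P₁ + ½ρv₁² = P₂ + ½ρv₂².
P₂ = P₁ − ½ρ(v₂² − v₁²) = 458000 − ½·733·(19.7² − 3.30²) = 458000 − 139000 = 319000 Pa.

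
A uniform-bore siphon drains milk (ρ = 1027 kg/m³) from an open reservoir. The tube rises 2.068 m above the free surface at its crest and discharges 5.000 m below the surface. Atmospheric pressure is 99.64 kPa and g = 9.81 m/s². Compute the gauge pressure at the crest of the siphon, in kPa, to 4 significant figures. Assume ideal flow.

Bernoulli surface→outlet gives ½v² = g·h_out, so v = √(2·9.81·5.000) = 9.905 m/s.
The bore is uniform, so the speed at the crest is the same v. Bernoulli surface→crest: P_atm = P_top + ½ρv² + ρg·h_top.
P_top = 99640 − ½·1027·9.905² − 1027·9.81·2.068 = 28430 Pa. So P_gauge = P_top − P_atm = -71210 Pa.

P_gauge = -71.21 kPa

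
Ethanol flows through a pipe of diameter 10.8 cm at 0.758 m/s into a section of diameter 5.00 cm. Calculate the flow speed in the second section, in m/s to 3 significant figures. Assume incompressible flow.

v₂ = 3.54 m/s

By continuity, v₂ = v₁·A₁/A₂ = 0.758·(91.6/19.6) = 3.54 m/s.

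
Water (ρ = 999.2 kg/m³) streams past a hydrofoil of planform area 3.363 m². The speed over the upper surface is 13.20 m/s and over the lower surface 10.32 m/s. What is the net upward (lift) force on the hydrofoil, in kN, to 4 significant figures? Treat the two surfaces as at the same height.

From P + ½ρv² = const at equal height, P_low − P_up = ½ρ(v_up² − v_low²).
ΔP = ½·999.2·(13.20² − 10.32²) = 33840 Pa.
Lift = ΔP · A = 33840 × 3.363 = 113800 N.

F = 113.8 kN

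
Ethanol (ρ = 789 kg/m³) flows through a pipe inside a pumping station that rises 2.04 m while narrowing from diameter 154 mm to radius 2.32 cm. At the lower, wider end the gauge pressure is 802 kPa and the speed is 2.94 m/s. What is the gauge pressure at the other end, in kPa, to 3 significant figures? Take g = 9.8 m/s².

The volume flow rate is constant, so v₂ = (A₁/A₂)v₁ = (186/16.9)·2.94 = 32.4 m/s.
Applying Bernoulli between the two ends and solving for P₂: P₂ = P₁ + ½ρ(v₁² − v₂²) − ρgΔh.
P₂ = 802000 + ½·789·(2.94² − 32.4²) − 789·9.8·(+2.04) = 802000 + (-410000) − (15800) = 376000 Pa.

P₂ ≈ 376 kPa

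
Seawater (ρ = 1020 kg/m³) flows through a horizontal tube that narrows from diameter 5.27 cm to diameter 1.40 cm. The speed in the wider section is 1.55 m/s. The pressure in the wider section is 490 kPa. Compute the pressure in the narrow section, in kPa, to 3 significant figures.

P₂ ≈ 245 kPa

Continuity gives A₁v₁ = A₂v₂, so v₂ = (21.8 cm²)/(1.54 cm²) × 1.55 m/s = 22.0 m/s.
Bernoulli (h₁ = h₂): P₁ − P₂ = ½ρ(v₂² − v₁²).
P₂ = P₁ − ½ρ(v₂² − v₁²) = 490000 − ½·1020·(22.0² − 1.55²) = 490000 − 245000 = 245000 Pa.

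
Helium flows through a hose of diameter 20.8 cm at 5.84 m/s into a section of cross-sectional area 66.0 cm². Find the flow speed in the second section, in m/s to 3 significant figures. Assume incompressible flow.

v₂ ≈ 30.1 m/s

The volume flow rate is constant, so v₂ = (A₁/A₂)v₁ = (340/66.0)·5.84 = 30.1 m/s.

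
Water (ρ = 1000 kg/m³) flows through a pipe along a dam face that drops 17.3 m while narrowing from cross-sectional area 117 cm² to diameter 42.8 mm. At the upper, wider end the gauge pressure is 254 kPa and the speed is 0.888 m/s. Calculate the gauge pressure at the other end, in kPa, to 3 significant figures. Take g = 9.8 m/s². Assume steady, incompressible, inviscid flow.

By continuity, v₂ = v₁·A₁/A₂ = 0.888·(117/14.4) = 7.22 m/s.
Applying Bernoulli between the two ends and solving for P₂: P₂ = P₁ + ½ρ(v₁² − v₂²) − ρgΔh.
P₂ = 254000 + ½·1000·(0.888² − 7.22²) − 1000·9.8·(−17.3) = 254000 + (-25700) − (-170000) = 398000 Pa.

P₂ ≈ 398 kPa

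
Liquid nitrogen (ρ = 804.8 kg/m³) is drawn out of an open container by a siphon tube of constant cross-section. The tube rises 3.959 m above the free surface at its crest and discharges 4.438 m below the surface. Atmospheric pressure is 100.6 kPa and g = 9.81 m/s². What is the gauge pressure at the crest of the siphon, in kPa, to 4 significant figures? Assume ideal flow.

The outlet speed comes from Torricelli: v = √(2g·4.438) = 9.331 m/s.
With constant cross-section the crest speed equals v; applying Bernoulli from the surface up to the crest, P_top = P_atm − ½ρv² − ρg·h_top.
P_top = 100600 − ½·804.8·9.331² − 804.8·9.81·3.959 = 34300 Pa. So P_gauge = P_top − P_atm = -66300 Pa.

P_gauge ≈ -66.30 kPa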